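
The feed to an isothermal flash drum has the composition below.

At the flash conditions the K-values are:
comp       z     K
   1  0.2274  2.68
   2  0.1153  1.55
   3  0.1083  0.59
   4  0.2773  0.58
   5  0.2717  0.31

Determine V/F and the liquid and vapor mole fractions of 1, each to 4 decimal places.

Rachford–Rice: g(V/F) = Σ zᵢ(Kᵢ−1)/(1+V/F(Kᵢ−1)) = 0.
Check two-phase: ΣzᵢKᵢ = 1.0971 > 1 and Σzᵢ/Kᵢ = 1.6974 > 1, so g(0) = 0.0971 > 0 and g(1) = -0.6974 < 0.
Newton–Raphson from V/F = 0.34:
  V/F = 0.3400: g = -0.13583, g' = -0.5967 → V/F = 0.1124
  V/F = 0.1124: g = 0.00908, g' = -0.7110 → V/F = 0.1251
  V/F = 0.1251: g = 0.00008, g' = -0.6984 → V/F = 0.1253
Converged at V/F = 0.1253.
Compositions from xᵢ = zᵢ/(1+V/F(Kᵢ−1)), yᵢ = Kᵢxᵢ:
  1: x = 0.1879, y = 0.5035
  2: x = 0.1079, y = 0.1672
  3: x = 0.1142, y = 0.0674
  4: x = 0.2927, y = 0.1698
  5: x = 0.2974, y = 0.0922

V/F = 0.1253, x_1 = 0.1879, y_1 = 0.5035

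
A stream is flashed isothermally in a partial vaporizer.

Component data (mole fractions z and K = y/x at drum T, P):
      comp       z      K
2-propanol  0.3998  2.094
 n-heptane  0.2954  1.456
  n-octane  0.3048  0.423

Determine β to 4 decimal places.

Material balance + equilibrium reduce to Σ zᵢ(Kᵢ−1)/(1+β(Kᵢ−1)) = 0.
g(0) = ΣzᵢKᵢ − 1 = 0.3962 and g(1) = 1 − Σzᵢ/Kᵢ = -0.1144, so a root lies in (0, 1).
Newton–Raphson from β = 0.52:
  β = 0.5200: g = 0.13641, g' = -0.4417 → β = 0.8289
  β = 0.8289: g = -0.00994, g' = -0.5367 → β = 0.8103
  β = 0.8103: g = -0.00011, g' = -0.5252 → β = 0.8101
Converged at β = 0.8101.

β = 0.8101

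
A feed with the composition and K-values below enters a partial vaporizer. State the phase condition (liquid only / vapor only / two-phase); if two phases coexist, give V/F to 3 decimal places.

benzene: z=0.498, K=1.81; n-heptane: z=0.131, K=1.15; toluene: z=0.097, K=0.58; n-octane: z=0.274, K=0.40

ΣzᵢKᵢ = 1.218; Σzᵢ/Kᵢ = 1.241.
Both exceed 1, so a two-phase solution exists.
Material balance + equilibrium reduce to Σ zᵢ(Kᵢ−1)/(1+ψ(Kᵢ−1)) = 0.
Newton iteration, ψ⁰ = 0.62:
  ψ = 0.620: g = -0.0304, g' = -0.429 → ψ = 0.549
  ψ = 0.549: g = -0.0008, g' = -0.407 → ψ = 0.547
Converged at ψ = 0.547.

two-phase, V/F = 0.547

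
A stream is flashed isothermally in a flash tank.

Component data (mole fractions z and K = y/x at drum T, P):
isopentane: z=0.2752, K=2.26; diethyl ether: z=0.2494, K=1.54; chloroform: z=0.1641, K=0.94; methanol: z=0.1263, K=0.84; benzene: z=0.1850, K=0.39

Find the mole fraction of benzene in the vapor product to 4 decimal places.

y_benzene = 0.1462

Rachford–Rice: g(ψ) = Σ zᵢ(Kᵢ−1)/(1+ψ(Kᵢ−1)) = 0.
Check two-phase: ΣzᵢKᵢ = 1.3385 > 1 and Σzᵢ/Kᵢ = 1.0830 > 1, so g(0) = 0.3385 > 0 and g(1) = -0.0830 < 0.
Iterate (Newton) starting at ψ = 0.7:
  ψ = 0.7000: g = 0.05200, g' = -0.3761 → ψ = 0.8383
  ψ = 0.8383: g = -0.00330, g' = -0.4311 → ψ = 0.8306
Converged at ψ = 0.8306.
Compositions from xᵢ = zᵢ/(1+ψ(Kᵢ−1)), yᵢ = Kᵢxᵢ:
  isopentane: x = 0.1345, y = 0.3039
  diethyl ether: x = 0.1722, y = 0.2652
  chloroform: x = 0.1727, y = 0.1623
  methanol: x = 0.1457, y = 0.1224
  benzene: x = 0.3750, y = 0.1462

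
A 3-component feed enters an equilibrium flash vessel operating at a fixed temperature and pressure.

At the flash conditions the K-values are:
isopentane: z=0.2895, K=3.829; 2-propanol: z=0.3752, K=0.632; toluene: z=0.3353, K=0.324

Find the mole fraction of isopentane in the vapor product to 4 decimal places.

y_isopentane = 0.5964

Material balance + equilibrium reduce to Σ zᵢ(Kᵢ−1)/(1+ψ(Kᵢ−1)) = 0.
Check two-phase: ΣzᵢKᵢ = 1.4543 > 1 and Σzᵢ/Kᵢ = 1.7042 > 1, so g(0) = 0.4543 > 0 and g(1) = -0.7042 < 0.
Newton–Raphson from ψ = 0.5:
  ψ = 0.5000: g = -0.17240, g' = -0.8234 → ψ = 0.2906
  ψ = 0.2906: g = 0.01278, g' = -0.9988 → ψ = 0.3034
  ψ = 0.3034: g = 0.00014, g' = -0.9778 → ψ = 0.3035
Converged at ψ = 0.3035.
Compositions from xᵢ = zᵢ/(1+ψ(Kᵢ−1)), yᵢ = Kᵢxᵢ:
  isopentane: x = 0.1558, y = 0.5964
  2-propanol: x = 0.4224, y = 0.2669
  toluene: x = 0.4219, y = 0.1367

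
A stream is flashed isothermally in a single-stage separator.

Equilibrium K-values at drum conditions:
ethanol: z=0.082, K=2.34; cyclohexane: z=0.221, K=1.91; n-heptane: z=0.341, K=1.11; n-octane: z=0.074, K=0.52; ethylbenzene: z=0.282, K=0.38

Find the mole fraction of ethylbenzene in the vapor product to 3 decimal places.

y_ethylbenzene = 0.136

Rachford–Rice: g(ψ) = Σ zᵢ(Kᵢ−1)/(1+ψ(Kᵢ−1)) = 0.
Check two-phase: ΣzᵢKᵢ = 1.138 > 1 and Σzᵢ/Kᵢ = 1.342 > 1, so g(0) = 0.138 > 0 and g(1) = -0.342 < 0.
Newton iteration, ψ⁰ = 0.5:
  ψ = 0.500: g = -0.0606, g' = -0.400 → ψ = 0.349
  ψ = 0.349: g = -0.0020, g' = -0.379 → ψ = 0.343
Converged at ψ = 0.343.
Compositions from xᵢ = zᵢ/(1+ψ(Kᵢ−1)), yᵢ = Kᵢxᵢ:
  ethanol: x = 0.056, y = 0.131
  cyclohexane: x = 0.168, y = 0.322
  n-heptane: x = 0.329, y = 0.365
  n-octane: x = 0.089, y = 0.046
  ethylbenzene: x = 0.358, y = 0.136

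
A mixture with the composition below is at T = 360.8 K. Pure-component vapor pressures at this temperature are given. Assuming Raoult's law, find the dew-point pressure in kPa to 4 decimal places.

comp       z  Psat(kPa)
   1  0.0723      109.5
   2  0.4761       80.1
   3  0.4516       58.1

Pdew = 69.5560 kPa

At the dew point ψ → 1, so Σzᵢ/Kᵢ = 1 with Kᵢ = Pᵢˢᵃᵗ/P ⇒ 1/P = Σzᵢ/Pᵢˢᵃᵗ.
1/P = 0.0723/109.5 + 0.4761/80.1 + 0.4516/58.1 = 0.0143769 ⇒ P = 69.5560 kPa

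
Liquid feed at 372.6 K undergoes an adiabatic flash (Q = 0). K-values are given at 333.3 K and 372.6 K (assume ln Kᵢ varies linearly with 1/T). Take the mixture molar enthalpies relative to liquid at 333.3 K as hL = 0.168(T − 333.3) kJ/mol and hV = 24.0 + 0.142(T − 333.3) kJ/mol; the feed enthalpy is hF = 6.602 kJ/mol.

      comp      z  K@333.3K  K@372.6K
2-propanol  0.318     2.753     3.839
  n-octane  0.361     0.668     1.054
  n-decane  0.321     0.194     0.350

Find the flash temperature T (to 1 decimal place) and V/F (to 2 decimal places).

T = 339.1 K, V/F = 0.24

Adiabatic flash: solve Rachford–Rice at each trial T, then check hF = ψ·hV(T) + (1−ψ)·hL(T).
  T = 333.3 K: K = (2.753, 0.668, 0.194), RR gives ψ = 0.173, H_out = 4.150 kJ/mol
  T = 372.6 K: K = (3.839, 1.054, 0.350), RR gives ψ = 0.615, H_out = 20.735 kJ/mol
  T = 353.0 K: K = (3.283, 0.850, 0.265), RR gives ψ = 0.385, H_out = 12.353 kJ/mol
  T = 343.1 K: K = (3.012, 0.756, 0.228), RR gives ψ = 0.278, H_out = 8.249 kJ/mol
  T = 338.2 K: K = (2.882, 0.711, 0.210), RR gives ψ = 0.226, H_out = 6.212 kJ/mol
  T = 340.6 K: K = (2.945, 0.733, 0.219), RR gives ψ = 0.251, H_out = 7.212 kJ/mol
Linear interpolation between T = 338.2 (H_out = 6.212) and T = 340.6 (H_out = 7.212) on hF = 6.602 gives T ≈ 339.1 K, at which ψ = 0.24.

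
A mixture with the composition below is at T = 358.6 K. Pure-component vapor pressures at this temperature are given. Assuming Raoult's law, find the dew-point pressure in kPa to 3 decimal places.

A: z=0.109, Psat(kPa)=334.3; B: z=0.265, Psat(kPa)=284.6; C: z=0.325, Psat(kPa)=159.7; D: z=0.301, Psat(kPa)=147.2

At the dew point ψ → 1, so Σzᵢ/Kᵢ = 1 with Kᵢ = Pᵢˢᵃᵗ/P ⇒ 1/P = Σzᵢ/Pᵢˢᵃᵗ.
1/P = 0.109/334.3 + 0.265/284.6 + 0.325/159.7 + 0.301/147.2 = 0.005337 ⇒ P = 187.368 kPa

Pdew = 187.368 kPa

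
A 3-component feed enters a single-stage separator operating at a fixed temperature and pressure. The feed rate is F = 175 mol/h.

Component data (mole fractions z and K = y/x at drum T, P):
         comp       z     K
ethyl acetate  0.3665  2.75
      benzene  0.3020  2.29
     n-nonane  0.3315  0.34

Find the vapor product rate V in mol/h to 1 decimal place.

Rachford–Rice: g(β) = Σ zᵢ(Kᵢ−1)/(1+β(Kᵢ−1)) = 0.
Check two-phase: ΣzᵢKᵢ = 1.8122 > 1 and Σzᵢ/Kᵢ = 1.2402 > 1, so g(0) = 0.8122 > 0 and g(1) = -0.2402 < 0.
Newton iteration, β⁰ = 0.5:
  β = 0.5000: g = 0.25234, g' = -0.8267 → β = 0.8053
  β = 0.8053: g = -0.00966, g' = -0.9721 → β = 0.7953
  β = 0.7953: g = -0.00007, g' = -0.9584 → β = 0.7952
Converged at β = 0.7952.
Then V = β·F = 0.7952·175 = 139.2 mol/h and L = F − V = 35.8 mol/h.

V = 139.2 mol/h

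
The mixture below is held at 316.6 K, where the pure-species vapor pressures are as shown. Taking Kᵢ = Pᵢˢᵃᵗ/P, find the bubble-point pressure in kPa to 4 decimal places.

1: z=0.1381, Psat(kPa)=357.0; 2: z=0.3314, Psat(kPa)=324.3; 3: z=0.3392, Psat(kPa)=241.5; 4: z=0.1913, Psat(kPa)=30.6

At the bubble point ψ → 0, so ΣzᵢKᵢ = 1 with Kᵢ = Pᵢˢᵃᵗ/P ⇒ P = ΣzᵢPᵢˢᵃᵗ.
P = 0.1381·357.0 + 0.3314·324.3 + 0.3392·241.5 + 0.1913·30.6 = 244.5453 kPa

Pbub = 244.5453 kPa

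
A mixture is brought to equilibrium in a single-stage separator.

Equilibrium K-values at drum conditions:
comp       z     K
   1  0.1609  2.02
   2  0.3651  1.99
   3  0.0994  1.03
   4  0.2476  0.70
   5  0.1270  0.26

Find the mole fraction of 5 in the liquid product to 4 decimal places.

x_5 = 0.2823

Newton iteration, ψ⁰ = 0.46:
  ψ = 0.4600: g = 0.13435, g' = -0.4364 → ψ = 0.7678
  ψ = 0.7678: g = -0.01386, g' = -0.5788 → ψ = 0.7439
  ψ = 0.7439: g = -0.00031, g' = -0.5540 → ψ = 0.7433
Converged at ψ = 0.7433.
Compositions from xᵢ = zᵢ/(1+ψ(Kᵢ−1)), yᵢ = Kᵢxᵢ:
  1: x = 0.0915, y = 0.1849
  2: x = 0.2103, y = 0.4185
  3: x = 0.0972, y = 0.1001
  4: x = 0.3187, y = 0.2231
  5: x = 0.2823, y = 0.0734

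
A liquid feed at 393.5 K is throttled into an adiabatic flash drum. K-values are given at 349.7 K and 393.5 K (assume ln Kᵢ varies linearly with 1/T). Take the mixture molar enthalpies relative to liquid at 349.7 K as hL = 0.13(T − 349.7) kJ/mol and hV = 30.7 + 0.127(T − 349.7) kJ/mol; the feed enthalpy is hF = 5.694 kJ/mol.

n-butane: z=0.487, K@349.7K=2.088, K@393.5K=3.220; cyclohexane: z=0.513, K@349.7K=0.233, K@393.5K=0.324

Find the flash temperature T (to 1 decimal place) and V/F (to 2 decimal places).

Adiabatic flash: solve Rachford–Rice at each trial T, then check hF = ψ·hV(T) + (1−ψ)·hL(T).
  T = 349.7 K: K = (2.088, 0.233), RR gives ψ = 0.163, H_out = 5.017 kJ/mol
  T = 393.5 K: K = (3.220, 0.324), RR gives ψ = 0.489, H_out = 20.652 kJ/mol
  T = 371.6 K: K = (2.626, 0.277), RR gives ψ = 0.359, H_out = 13.831 kJ/mol
  T = 360.6 K: K = (2.349, 0.255), RR gives ψ = 0.273, H_out = 9.794 kJ/mol
  T = 355.1 K: K = (2.215, 0.244), RR gives ψ = 0.222, H_out = 7.509 kJ/mol
  T = 352.4 K: K = (2.151, 0.238), RR gives ψ = 0.194, H_out = 6.298 kJ/mol
  T = 351.0 K: K = (2.118, 0.236), RR gives ψ = 0.178, H_out = 5.644 kJ/mol
Linear interpolation between T = 351.0 (H_out = 5.644) and T = 352.4 (H_out = 6.298) on hF = 5.694 gives T ≈ 351.1 K, at which ψ = 0.18.

T = 351.1 K, V/F = 0.18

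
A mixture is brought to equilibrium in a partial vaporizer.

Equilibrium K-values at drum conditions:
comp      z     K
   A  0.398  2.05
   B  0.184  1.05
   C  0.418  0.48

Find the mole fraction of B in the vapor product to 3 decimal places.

Material balance + equilibrium reduce to Σ zᵢ(Kᵢ−1)/(1+ψ(Kᵢ−1)) = 0.
Check two-phase: ΣzᵢKᵢ = 1.210 > 1 and Σzᵢ/Kᵢ = 1.240 > 1, so g(0) = 0.210 > 0 and g(1) = -0.240 < 0.
Newton–Raphson from ψ = 0.69:
  ψ = 0.690: g = -0.0878, g' = -0.423 → ψ = 0.482
  ψ = 0.482: g = -0.0038, g' = -0.395 → ψ = 0.473
Converged at ψ = 0.473.
Compositions from xᵢ = zᵢ/(1+ψ(Kᵢ−1)), yᵢ = Kᵢxᵢ:
  A: x = 0.266, y = 0.545
  B: x = 0.180, y = 0.189
  C: x = 0.554, y = 0.266

y_B = 0.189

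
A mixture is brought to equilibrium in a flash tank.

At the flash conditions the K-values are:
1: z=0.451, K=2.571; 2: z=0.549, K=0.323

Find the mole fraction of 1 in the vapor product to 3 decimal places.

Material balance + equilibrium reduce to Σ zᵢ(Kᵢ−1)/(1+ψ(Kᵢ−1)) = 0.
Feasibility: ΣzᵢKᵢ = 1.337, Σzᵢ/Kᵢ = 1.875 — both > 1, two phases present.
Binary case is linear: z₁(K₁−1)(1+ψ(K₂−1)) + z₂(K₂−1)(1+ψ(K₁−1)) = 0
⇒ ψ = [z₁(K₁−1)+z₂(K₂−1)] / [−(K₁−1)(K₂−1)] = 0.3368/1.0636 = 0.317
Compositions from xᵢ = zᵢ/(1+ψ(Kᵢ−1)), yᵢ = Kᵢxᵢ:
  1: x = 0.301, y = 0.774
  2: x = 0.699, y = 0.226

y_1 = 0.774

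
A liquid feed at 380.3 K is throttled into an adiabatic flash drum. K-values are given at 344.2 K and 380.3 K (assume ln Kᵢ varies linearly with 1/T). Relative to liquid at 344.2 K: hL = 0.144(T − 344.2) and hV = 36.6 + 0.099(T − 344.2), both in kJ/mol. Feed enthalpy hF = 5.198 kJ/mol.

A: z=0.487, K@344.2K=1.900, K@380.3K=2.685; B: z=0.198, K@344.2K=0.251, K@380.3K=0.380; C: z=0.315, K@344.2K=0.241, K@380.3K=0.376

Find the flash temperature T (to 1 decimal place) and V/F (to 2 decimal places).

T = 347.8 K, V/F = 0.13

Adiabatic flash: solve Rachford–Rice at each trial T, then check hF = ψ·hV(T) + (1−ψ)·hL(T).
  T = 344.2 K: K = (1.900, 0.251, 0.241), RR gives ψ = 0.075, H_out = 2.742 kJ/mol
  T = 380.3 K: K = (2.685, 0.380, 0.376), RR gives ψ = 0.478, H_out = 21.914 kJ/mol
  T = 362.2 K: K = (2.277, 0.312, 0.304), RR gives ψ = 0.301, H_out = 13.372 kJ/mol
  T = 353.2 K: K = (2.085, 0.281, 0.272), RR gives ψ = 0.199, H_out = 8.494 kJ/mol
  T = 348.7 K: K = (1.991, 0.266, 0.256), RR gives ψ = 0.140, H_out = 5.759 kJ/mol
  T = 346.4 K: K = (1.944, 0.258, 0.248), RR gives ψ = 0.108, H_out = 4.257 kJ/mol
Linear interpolation between T = 346.4 (H_out = 4.257) and T = 348.7 (H_out = 5.759) on hF = 5.198 gives T ≈ 347.8 K, at which ψ = 0.13.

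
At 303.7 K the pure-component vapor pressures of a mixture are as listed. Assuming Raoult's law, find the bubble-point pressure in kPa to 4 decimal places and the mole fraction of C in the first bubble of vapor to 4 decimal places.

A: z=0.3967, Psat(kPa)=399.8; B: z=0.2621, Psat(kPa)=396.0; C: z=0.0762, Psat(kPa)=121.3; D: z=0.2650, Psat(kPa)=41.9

At the bubble point ψ → 0, so ΣzᵢKᵢ = 1 with Kᵢ = Pᵢˢᵃᵗ/P ⇒ P = ΣzᵢPᵢˢᵃᵗ.
P = 0.3967·399.8 + 0.2621·396.0 + 0.0762·121.3 + 0.2650·41.9 = 282.7388 kPa
yᵢ = zᵢPᵢˢᵃᵗ/P ⇒ y_C = 0.0762·121.3/282.7388 = 0.0327

Pbub = 282.7388 kPa, y_C = 0.0327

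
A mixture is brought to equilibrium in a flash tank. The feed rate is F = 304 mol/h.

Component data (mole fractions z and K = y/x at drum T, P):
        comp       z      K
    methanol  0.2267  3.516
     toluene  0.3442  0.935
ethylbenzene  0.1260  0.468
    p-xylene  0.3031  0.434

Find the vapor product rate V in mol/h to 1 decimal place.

Let β = V/F and solve Σ zᵢ(Kᵢ−1)/(1+β(Kᵢ−1)) = 0.
g(0) = ΣzᵢKᵢ − 1 = 0.3094 and g(1) = 1 − Σzᵢ/Kᵢ = -0.4002, so a root lies in (0, 1).
Newton iteration, β⁰ = 0.42:
  β = 0.4200: g = -0.05705, g' = -0.5670 → β = 0.3194
  β = 0.3194: g = 0.00324, g' = -0.6391 → β = 0.3245
Converged at β = 0.3245.
Then V = β·F = 0.3245·304 = 98.6 mol/h and L = F − V = 205.4 mol/h.

V = 98.6 mol/h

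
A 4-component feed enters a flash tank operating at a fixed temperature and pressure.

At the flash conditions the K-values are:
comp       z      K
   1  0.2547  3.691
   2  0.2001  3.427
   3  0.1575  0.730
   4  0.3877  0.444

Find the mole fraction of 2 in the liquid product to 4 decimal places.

Material balance + equilibrium reduce to Σ zᵢ(Kᵢ−1)/(1+ψ(Kᵢ−1)) = 0.
g(0) = ΣzᵢKᵢ − 1 = 0.9130 and g(1) = 1 − Σzᵢ/Kᵢ = -0.2163, so a root lies in (0, 1).
Iterate (Newton) starting at ψ = 0.62:
  ψ = 0.6200: g = 0.07071, g' = -0.7426 → ψ = 0.7152
  ψ = 0.7152: g = 0.00129, g' = -0.7211 → ψ = 0.7170
Converged at ψ = 0.7170.
Compositions from xᵢ = zᵢ/(1+ψ(Kᵢ−1)), yᵢ = Kᵢxᵢ:
  1: x = 0.0869, y = 0.3209
  2: x = 0.0730, y = 0.2503
  3: x = 0.1953, y = 0.1426
  4: x = 0.6447, y = 0.2863

x_2 = 0.0730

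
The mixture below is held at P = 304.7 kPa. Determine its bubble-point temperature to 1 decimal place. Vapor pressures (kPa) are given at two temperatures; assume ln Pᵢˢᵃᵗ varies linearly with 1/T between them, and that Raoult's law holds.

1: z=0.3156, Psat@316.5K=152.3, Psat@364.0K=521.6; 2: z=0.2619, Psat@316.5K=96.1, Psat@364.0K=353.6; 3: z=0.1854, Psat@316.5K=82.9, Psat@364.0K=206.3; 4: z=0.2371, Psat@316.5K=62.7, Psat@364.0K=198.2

Bubble-point temperature: ΣzᵢPᵢˢᵃᵗ(T) = P. Interpolate ln Pᵢˢᵃᵗ = aᵢ + bᵢ/T.
  T = 316.5 K: ΣzᵢPᵢˢᵃᵗ = 103.47 kPa
  T = 364.0 K: ΣzᵢPᵢˢᵃᵗ = 342.47 kPa
  T = 340.2 K: ΣzᵢPᵢˢᵃᵗ = 195.68 kPa
  T = 352.1 K: ΣzᵢPᵢˢᵃᵗ = 261.23 kPa
  T = 358.1 K: ΣzᵢPᵢˢᵃᵗ = 300.09 kPa
  T = 361.1 K: ΣzᵢPᵢˢᵃᵗ = 321.11 kPa
  T = 359.6 K: ΣzᵢPᵢˢᵃᵗ = 310.47 kPa
Interpolating between 358.1 K and 359.6 K gives T ≈ 358.8 K.

T = 358.8 K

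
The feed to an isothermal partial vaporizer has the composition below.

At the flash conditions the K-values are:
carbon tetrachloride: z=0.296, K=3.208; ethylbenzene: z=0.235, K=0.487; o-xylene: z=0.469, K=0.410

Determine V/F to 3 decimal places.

Newton–Raphson from V/F = 0.5:
  V/F = 0.500: g = -0.2440, g' = -0.766 → V/F = 0.182
  V/F = 0.182: g = 0.0237, g' = -1.015 → V/F = 0.205
Converged at V/F = 0.205.

V/F = 0.205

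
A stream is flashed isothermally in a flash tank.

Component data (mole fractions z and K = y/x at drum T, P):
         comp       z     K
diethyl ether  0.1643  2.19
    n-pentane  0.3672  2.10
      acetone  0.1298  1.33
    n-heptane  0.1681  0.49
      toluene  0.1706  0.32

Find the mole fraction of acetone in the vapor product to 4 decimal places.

Newton iteration, β⁰ = 0.5:
  β = 0.5000: g = 0.12910, g' = -0.5467 → β = 0.7361
  β = 0.7361: g = -0.00768, g' = -0.6393 → β = 0.7241
  β = 0.7241: g = -0.00006, g' = -0.6301 → β = 0.7240
Converged at β = 0.7240.
Compositions from xᵢ = zᵢ/(1+β(Kᵢ−1)), yᵢ = Kᵢxᵢ:
  diethyl ether: x = 0.0883, y = 0.1933
  n-pentane: x = 0.2044, y = 0.4292
  acetone: x = 0.1048, y = 0.1393
  n-heptane: x = 0.2665, y = 0.1306
  toluene: x = 0.3361, y = 0.1075

y_acetone = 0.1393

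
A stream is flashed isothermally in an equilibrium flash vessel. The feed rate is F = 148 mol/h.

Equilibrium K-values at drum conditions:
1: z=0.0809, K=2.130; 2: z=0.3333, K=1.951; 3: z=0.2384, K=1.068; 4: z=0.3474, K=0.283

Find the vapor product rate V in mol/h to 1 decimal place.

Newton–Raphson from V/F = 0.5:
  V/F = 0.5000: g = -0.09937, g' = -0.6157 → V/F = 0.3386
  V/F = 0.3386: g = -0.00721, g' = -0.5390 → V/F = 0.3252
Converged at V/F = 0.3252.
Then V = V/F·F = 0.3252·148 = 48.1 mol/h and L = F − V = 99.9 mol/h.

V = 48.1 mol/h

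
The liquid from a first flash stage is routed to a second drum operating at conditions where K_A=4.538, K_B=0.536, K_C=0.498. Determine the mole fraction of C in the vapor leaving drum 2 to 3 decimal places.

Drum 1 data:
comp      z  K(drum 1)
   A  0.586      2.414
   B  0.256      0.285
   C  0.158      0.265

Drum 1:
Rachford–Rice: g(ψ₁) = Σ zᵢ(Kᵢ−1)/(1+ψ₁(Kᵢ−1)) = 0.
Feasibility: ΣzᵢKᵢ = 1.529, Σzᵢ/Kᵢ = 1.737 — both > 1, two phases present.
Iterate (Newton) starting at ψ₁ = 0.36:
  ψ₁ = 0.360: g = 0.1447, g' = -0.910 → ψ₁ = 0.519
  ψ₁ = 0.519: g = -0.0010, g' = -0.944 → ψ₁ = 0.518
Converged at ψ₁ = 0.518.
Drum-1 compositions:
  A: x = 0.338, y = 0.817
  B: x = 0.407, y = 0.116
  C: x = 0.255, y = 0.068
Drum-2 feed = drum-1 liquid: z₂ = (0.3382, 0.4066, 0.2552).
Drum 2:
Let ψ₂ = V/F and solve Σ zᵢ(Kᵢ−1)/(1+ψ₂(Kᵢ−1)) = 0.
Feasibility: ΣzᵢKᵢ = 1.880, Σzᵢ/Kᵢ = 1.345 — both > 1, two phases present.
Iterate (Newton) starting at ψ₂ = 0.5:
  ψ₂ = 0.500: g = 0.0155, g' = -0.815 → ψ₂ = 0.519
Converged at ψ₂ = 0.519.
  A: x = 0.119, y = 0.541
  B: x = 0.536, y = 0.287
  C: x = 0.345, y = 0.172

y_C (drum 2) = 0.172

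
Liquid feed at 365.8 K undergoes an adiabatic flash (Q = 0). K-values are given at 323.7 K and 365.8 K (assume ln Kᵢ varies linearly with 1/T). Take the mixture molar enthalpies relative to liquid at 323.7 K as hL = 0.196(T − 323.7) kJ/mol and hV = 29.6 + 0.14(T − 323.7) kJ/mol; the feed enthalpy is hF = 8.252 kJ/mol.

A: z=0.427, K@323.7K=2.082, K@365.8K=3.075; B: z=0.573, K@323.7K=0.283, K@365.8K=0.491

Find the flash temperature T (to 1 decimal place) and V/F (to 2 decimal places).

T = 334.9 K, V/F = 0.21

Adiabatic flash: solve Rachford–Rice at each trial T, then check hF = ψ·hV(T) + (1−ψ)·hL(T).
  T = 323.7 K: K = (2.082, 0.283), RR gives ψ = 0.066, H_out = 1.952 kJ/mol
  T = 365.8 K: K = (3.075, 0.491), RR gives ψ = 0.563, H_out = 23.582 kJ/mol
  T = 344.8 K: K = (2.562, 0.379), RR gives ψ = 0.321, H_out = 13.260 kJ/mol
  T = 334.2 K: K = (2.316, 0.329), RR gives ψ = 0.201, H_out = 7.885 kJ/mol
  T = 339.5 K: K = (2.438, 0.354), RR gives ψ = 0.262, H_out = 10.621 kJ/mol
  T = 336.9 K: K = (2.378, 0.341), RR gives ψ = 0.232, H_out = 9.294 kJ/mol
  T = 335.5 K: K = (2.346, 0.335), RR gives ψ = 0.216, H_out = 8.568 kJ/mol
Linear interpolation between T = 334.2 (H_out = 7.885) and T = 335.5 (H_out = 8.568) on hF = 8.252 gives T ≈ 334.9 K, at which ψ = 0.21.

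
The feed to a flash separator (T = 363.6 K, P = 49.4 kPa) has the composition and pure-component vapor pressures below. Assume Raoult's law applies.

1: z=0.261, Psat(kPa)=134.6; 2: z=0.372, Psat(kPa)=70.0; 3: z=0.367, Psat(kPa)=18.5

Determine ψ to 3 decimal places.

Raoult's law: Kᵢ = Pᵢˢᵃᵗ/P = Pᵢˢᵃᵗ/49.4.
  K_1 = 134.6/49.4 = 2.72470, K_2 = 70.0/49.4 = 1.41700, K_3 = 18.5/49.4 = 0.37449
Material balance + equilibrium reduce to Σ zᵢ(Kᵢ−1)/(1+ψ(Kᵢ−1)) = 0.
g(0) = ΣzᵢKᵢ − 1 = 0.376 and g(1) = 1 − Σzᵢ/Kᵢ = -0.338, so a root lies in (0, 1).
Newton iteration, ψ⁰ = 0.5:
  ψ = 0.500: g = 0.0360, g' = -0.572 → ψ = 0.563
  ψ = 0.563: g = -0.0003, g' = -0.584 → ψ = 0.562
Converged at ψ = 0.562.

ψ = 0.562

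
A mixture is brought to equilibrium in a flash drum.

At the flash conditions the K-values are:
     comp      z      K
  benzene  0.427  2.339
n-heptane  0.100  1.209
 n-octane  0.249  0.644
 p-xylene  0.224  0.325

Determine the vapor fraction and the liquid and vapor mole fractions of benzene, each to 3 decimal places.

Let ψ = V/F and solve Σ zᵢ(Kᵢ−1)/(1+ψ(Kᵢ−1)) = 0.
Feasibility: ΣzᵢKᵢ = 1.353, Σzᵢ/Kᵢ = 1.341 — both > 1, two phases present.
Iterate (Newton) starting at ψ = 0.5:
  ψ = 0.500: g = 0.0253, g' = -0.557 → ψ = 0.545
Converged at ψ = 0.545.
Compositions from xᵢ = zᵢ/(1+ψ(Kᵢ−1)), yᵢ = Kᵢxᵢ:
  benzene: x = 0.247, y = 0.577
  n-heptane: x = 0.090, y = 0.109
  n-octane: x = 0.309, y = 0.199
  p-xylene: x = 0.354, y = 0.115

ψ = 0.545, x_benzene = 0.247, y_benzene = 0.577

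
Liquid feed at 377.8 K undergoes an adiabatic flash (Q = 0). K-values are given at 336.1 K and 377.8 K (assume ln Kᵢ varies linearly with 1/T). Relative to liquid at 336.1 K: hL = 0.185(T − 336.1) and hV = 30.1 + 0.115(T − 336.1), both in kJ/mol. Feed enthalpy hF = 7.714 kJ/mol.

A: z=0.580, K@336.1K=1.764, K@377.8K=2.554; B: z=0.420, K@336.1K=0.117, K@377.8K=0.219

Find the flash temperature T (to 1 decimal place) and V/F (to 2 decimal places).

T = 344.4 K, V/F = 0.21

Adiabatic flash: solve Rachford–Rice at each trial T, then check hF = ψ·hV(T) + (1−ψ)·hL(T).
  T = 336.1 K: K = (1.764, 0.117), RR gives ψ = 0.107, H_out = 3.224 kJ/mol
  T = 377.8 K: K = (2.554, 0.219), RR gives ψ = 0.472, H_out = 20.554 kJ/mol
  T = 357.0 K: K = (2.147, 0.163), RR gives ψ = 0.327, H_out = 13.224 kJ/mol
  T = 346.6 K: K = (1.953, 0.139), RR gives ψ = 0.233, H_out = 8.776 kJ/mol
  T = 341.4 K: K = (1.858, 0.128), RR gives ψ = 0.176, H_out = 6.201 kJ/mol
  T = 344.0 K: K = (1.905, 0.133), RR gives ψ = 0.205, H_out = 7.525 kJ/mol
  T = 345.3 K: K = (1.929, 0.136), RR gives ψ = 0.219, H_out = 8.159 kJ/mol
Linear interpolation between T = 344.0 (H_out = 7.525) and T = 345.3 (H_out = 8.159) on hF = 7.714 gives T ≈ 344.4 K, at which ψ = 0.21.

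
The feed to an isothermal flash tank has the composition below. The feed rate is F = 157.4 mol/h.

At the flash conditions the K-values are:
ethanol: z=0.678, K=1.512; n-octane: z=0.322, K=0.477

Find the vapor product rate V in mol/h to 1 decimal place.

Rachford–Rice: g(ψ) = Σ zᵢ(Kᵢ−1)/(1+ψ(Kᵢ−1)) = 0.
g(0) = ΣzᵢKᵢ − 1 = 0.179 and g(1) = 1 − Σzᵢ/Kᵢ = -0.123, so a root lies in (0, 1).
Iterate (Newton) starting at ψ = 0.5:
  ψ = 0.500: g = 0.0483, g' = -0.274 → ψ = 0.676
  ψ = 0.676: g = -0.0027, g' = -0.309 → ψ = 0.667
Converged at ψ = 0.667.
Then V = ψ·F = 0.6675·157.4 = 105.1 mol/h and L = F − V = 52.3 mol/h.

V = 105.1 mol/h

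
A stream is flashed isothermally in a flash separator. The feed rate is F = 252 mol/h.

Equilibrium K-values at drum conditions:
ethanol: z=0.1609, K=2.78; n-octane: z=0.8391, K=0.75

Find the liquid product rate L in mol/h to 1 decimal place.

Let ψ = V/F and solve Σ zᵢ(Kᵢ−1)/(1+ψ(Kᵢ−1)) = 0.
Check two-phase: ΣzᵢKᵢ = 1.0766 > 1 and Σzᵢ/Kᵢ = 1.1767 > 1, so g(0) = 0.0766 > 0 and g(1) = -0.1767 < 0.
Binary case is linear: z₁(K₁−1)(1+ψ(K₂−1)) + z₂(K₂−1)(1+ψ(K₁−1)) = 0
⇒ ψ = [z₁(K₁−1)+z₂(K₂−1)] / [−(K₁−1)(K₂−1)] = 0.07663/0.44500 = 0.1722
Then V = ψ·F = 0.1722·252 = 43.4 mol/h and L = F − V = 208.6 mol/h.

L = 208.6 mol/h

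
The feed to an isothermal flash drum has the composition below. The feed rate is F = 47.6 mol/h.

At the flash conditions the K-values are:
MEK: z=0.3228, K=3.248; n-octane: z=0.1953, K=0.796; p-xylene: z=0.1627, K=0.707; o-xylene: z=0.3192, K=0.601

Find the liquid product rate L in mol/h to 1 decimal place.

Rachford–Rice: g(ψ) = Σ zᵢ(Kᵢ−1)/(1+ψ(Kᵢ−1)) = 0.
Feasibility: ΣzᵢKᵢ = 1.5108, Σzᵢ/Kᵢ = 1.1060 — both > 1, two phases present.
Newton–Raphson from ψ = 0.5:
  ψ = 0.5000: g = 0.08232, g' = -0.4701 → ψ = 0.6751
  ψ = 0.6751: g = 0.00828, g' = -0.3852 → ψ = 0.6966
  ψ = 0.6966: g = 0.00008, g' = -0.3783 → ψ = 0.6968
Converged at ψ = 0.6968.
Then V = ψ·F = 0.6968·47.6 = 33.2 mol/h and L = F − V = 14.4 mol/h.

L = 14.4 mol/h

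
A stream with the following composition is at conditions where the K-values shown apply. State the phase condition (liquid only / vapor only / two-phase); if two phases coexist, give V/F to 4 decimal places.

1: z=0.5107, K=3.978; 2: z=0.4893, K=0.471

two-phase, V/F = 0.8011

ΣzᵢKᵢ = 2.2620; Σzᵢ/Kᵢ = 1.1672.
Both exceed 1, so a two-phase solution exists.
Material balance + equilibrium reduce to Σ zᵢ(Kᵢ−1)/(1+ψ(Kᵢ−1)) = 0.
Newton iteration, ψ⁰ = 0.5:
  ψ = 0.5000: g = 0.25911, g' = -0.9842 → ψ = 0.7633
  ψ = 0.7633: g = 0.03054, g' = -0.8080 → ψ = 0.8011
Converged at ψ = 0.8011.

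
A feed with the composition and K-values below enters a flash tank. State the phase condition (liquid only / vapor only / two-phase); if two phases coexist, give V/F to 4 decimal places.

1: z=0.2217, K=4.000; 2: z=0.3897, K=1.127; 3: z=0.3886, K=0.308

two-phase, V/F = 0.3713

ΣzᵢKᵢ = 1.4457; Σzᵢ/Kᵢ = 1.6629.
Both exceed 1, so a two-phase solution exists.
Iterate (Newton) starting at ψ = 0.5:
  ψ = 0.5000: g = -0.09860, g' = -0.7599 → ψ = 0.3702
  ψ = 0.3702: g = 0.00084, g' = -0.7900 → ψ = 0.3713
Converged at ψ = 0.3713.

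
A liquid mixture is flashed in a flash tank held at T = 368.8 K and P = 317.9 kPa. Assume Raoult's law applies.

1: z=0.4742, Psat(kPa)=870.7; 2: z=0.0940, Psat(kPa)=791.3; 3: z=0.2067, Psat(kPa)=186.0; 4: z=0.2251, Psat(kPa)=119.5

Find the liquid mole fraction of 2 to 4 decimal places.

Raoult's law: Kᵢ = Pᵢˢᵃᵗ/P = Pᵢˢᵃᵗ/317.9.
  K_1 = 870.7/317.9 = 2.738912, K_2 = 791.3/317.9 = 2.489148, K_3 = 186.0/317.9 = 0.585090, K_4 = 119.5/317.9 = 0.375904
Let ψ = V/F and solve Σ zᵢ(Kᵢ−1)/(1+ψ(Kᵢ−1)) = 0.
Check two-phase: ΣzᵢKᵢ = 1.7383 > 1 and Σzᵢ/Kᵢ = 1.1630 > 1, so g(0) = 0.7383 > 0 and g(1) = -0.1630 < 0.
Newton–Raphson from ψ = 0.65:
  ψ = 0.6500: g = 0.10441, g' = -0.6847 → ψ = 0.8025
  ψ = 0.8025: g = -0.00200, g' = -0.7250 → ψ = 0.7997
Converged at ψ = 0.7997.
Compositions from xᵢ = zᵢ/(1+ψ(Kᵢ−1)), yᵢ = Kᵢxᵢ:
  1: x = 0.1984, y = 0.5433
  2: x = 0.0429, y = 0.1068
  3: x = 0.3093, y = 0.1810
  4: x = 0.4494, y = 0.1689

x_2 = 0.0429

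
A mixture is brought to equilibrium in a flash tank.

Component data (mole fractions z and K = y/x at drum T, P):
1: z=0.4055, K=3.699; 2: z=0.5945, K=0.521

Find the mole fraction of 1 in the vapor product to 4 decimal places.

Rachford–Rice: g(ψ) = Σ zᵢ(Kᵢ−1)/(1+ψ(Kᵢ−1)) = 0.
Feasibility: ΣzᵢKᵢ = 1.8097, Σzᵢ/Kᵢ = 1.2507 — both > 1, two phases present.
Iterate (Newton) starting at ψ = 0.53:
  ψ = 0.5300: g = 0.06864, g' = -0.7451 → ψ = 0.6221
  ψ = 0.6221: g = 0.00286, g' = -0.6883 → ψ = 0.6263
Converged at ψ = 0.6263.
Compositions from xᵢ = zᵢ/(1+ψ(Kᵢ−1)), yᵢ = Kᵢxᵢ:
  1: x = 0.1507, y = 0.5575
  2: x = 0.8493, y = 0.4425

y_1 = 0.5575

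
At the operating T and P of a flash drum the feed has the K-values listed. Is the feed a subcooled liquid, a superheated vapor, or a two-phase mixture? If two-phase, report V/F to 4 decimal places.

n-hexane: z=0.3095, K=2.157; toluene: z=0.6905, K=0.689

ΣzᵢKᵢ = 1.1433; Σzᵢ/Kᵢ = 1.1457.
Both exceed 1, so a two-phase solution exists.
Material balance + equilibrium reduce to Σ zᵢ(Kᵢ−1)/(1+ψ(Kᵢ−1)) = 0.
Binary case is linear: z₁(K₁−1)(1+ψ(K₂−1)) + z₂(K₂−1)(1+ψ(K₁−1)) = 0
⇒ ψ = [z₁(K₁−1)+z₂(K₂−1)] / [−(K₁−1)(K₂−1)] = 0.14335/0.35983 = 0.3984

two-phase, V/F = 0.3984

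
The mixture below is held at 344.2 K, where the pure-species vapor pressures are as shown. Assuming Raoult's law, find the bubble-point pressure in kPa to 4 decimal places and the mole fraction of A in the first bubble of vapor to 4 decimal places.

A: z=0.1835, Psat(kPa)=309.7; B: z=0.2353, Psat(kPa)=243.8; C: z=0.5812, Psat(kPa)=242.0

At the bubble point ψ → 0, so ΣzᵢKᵢ = 1 with Kᵢ = Pᵢˢᵃᵗ/P ⇒ P = ΣzᵢPᵢˢᵃᵗ.
P = 0.1835·309.7 + 0.2353·243.8 + 0.5812·242.0 = 254.8465 kPa
yᵢ = zᵢPᵢˢᵃᵗ/P ⇒ y_A = 0.1835·309.7/254.8465 = 0.2230

Pbub = 254.8465 kPa, y_A = 0.2230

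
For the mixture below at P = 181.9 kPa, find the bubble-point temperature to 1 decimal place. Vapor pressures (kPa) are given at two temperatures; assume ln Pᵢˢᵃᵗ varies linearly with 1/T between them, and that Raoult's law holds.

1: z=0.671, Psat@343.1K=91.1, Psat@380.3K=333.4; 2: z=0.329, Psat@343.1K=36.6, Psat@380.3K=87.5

T = 369.8 K

Bubble-point temperature: ΣzᵢPᵢˢᵃᵗ(T) = P. Interpolate ln Pᵢˢᵃᵗ = aᵢ + bᵢ/T.
  T = 343.1 K: ΣzᵢPᵢˢᵃᵗ = 73.17 kPa
  T = 380.3 K: ΣzᵢPᵢˢᵃᵗ = 252.50 kPa
  T = 361.7 K: ΣzᵢPᵢˢᵃᵗ = 139.95 kPa
  T = 371.0 K: ΣzᵢPᵢˢᵃᵗ = 189.27 kPa
  T = 366.4 K: ΣzᵢPᵢˢᵃᵗ = 163.30 kPa
  T = 368.7 K: ΣzᵢPᵢˢᵃᵗ = 175.88 kPa
  T = 369.9 K: ΣzᵢPᵢˢᵃᵗ = 182.76 kPa
Interpolating between 368.7 K and 369.9 K gives T ≈ 369.8 K.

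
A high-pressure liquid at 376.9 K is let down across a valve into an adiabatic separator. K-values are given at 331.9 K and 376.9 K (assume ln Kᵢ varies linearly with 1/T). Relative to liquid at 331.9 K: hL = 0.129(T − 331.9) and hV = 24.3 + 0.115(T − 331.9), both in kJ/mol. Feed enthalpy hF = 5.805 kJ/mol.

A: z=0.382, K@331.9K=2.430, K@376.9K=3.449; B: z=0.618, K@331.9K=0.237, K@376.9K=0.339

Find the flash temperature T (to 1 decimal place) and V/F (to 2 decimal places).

T = 345.9 K, V/F = 0.17

Adiabatic flash: solve Rachford–Rice at each trial T, then check hF = ψ·hV(T) + (1−ψ)·hL(T).
  T = 331.9 K: K = (2.430, 0.237), RR gives ψ = 0.068, H_out = 1.664 kJ/mol
  T = 376.9 K: K = (3.449, 0.339), RR gives ψ = 0.326, H_out = 13.511 kJ/mol
  T = 354.4 K: K = (2.927, 0.287), RR gives ψ = 0.215, H_out = 8.057 kJ/mol
  T = 343.1 K: K = (2.674, 0.261), RR gives ψ = 0.148, H_out = 5.019 kJ/mol
  T = 348.8 K: K = (2.801, 0.274), RR gives ψ = 0.183, H_out = 6.586 kJ/mol
  T = 346.0 K: K = (2.739, 0.268), RR gives ψ = 0.166, H_out = 5.826 kJ/mol
  T = 344.6 K: K = (2.707, 0.265), RR gives ψ = 0.158, H_out = 5.439 kJ/mol
Linear interpolation between T = 344.6 (H_out = 5.439) and T = 346.0 (H_out = 5.826) on hF = 5.805 gives T ≈ 345.9 K, at which ψ = 0.17.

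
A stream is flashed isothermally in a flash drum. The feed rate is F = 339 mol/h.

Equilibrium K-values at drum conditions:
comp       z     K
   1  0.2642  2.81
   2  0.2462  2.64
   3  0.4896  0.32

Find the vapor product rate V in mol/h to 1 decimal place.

V = 158.3 mol/h

Material balance + equilibrium reduce to Σ zᵢ(Kᵢ−1)/(1+ψ(Kᵢ−1)) = 0.
g(0) = ΣzᵢKᵢ − 1 = 0.5490 and g(1) = 1 − Σzᵢ/Kᵢ = -0.7173, so a root lies in (0, 1).
Iterate (Newton) starting at ψ = 0.51:
  ψ = 0.5100: g = -0.04116, g' = -0.9610 → ψ = 0.4672
  ψ = 0.4672: g = -0.00021, g' = -0.9527 → ψ = 0.4669
Converged at ψ = 0.4669.
Then V = ψ·F = 0.4669·339 = 158.3 mol/h and L = F − V = 180.7 mol/h.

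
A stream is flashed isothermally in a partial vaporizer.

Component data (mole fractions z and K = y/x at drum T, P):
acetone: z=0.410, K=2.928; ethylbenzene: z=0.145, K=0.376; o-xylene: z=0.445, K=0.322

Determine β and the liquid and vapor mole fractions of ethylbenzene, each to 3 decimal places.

Newton iteration, β⁰ = 0.5:
  β = 0.500: g = -0.1855, g' = -0.983 → β = 0.311
Converged at β = 0.311.
Compositions from xᵢ = zᵢ/(1+β(Kᵢ−1)), yᵢ = Kᵢxᵢ:
  acetone: x = 0.256, y = 0.751
  ethylbenzene: x = 0.180, y = 0.068
  o-xylene: x = 0.564, y = 0.182

β = 0.311, x_ethylbenzene = 0.180, y_ethylbenzene = 0.068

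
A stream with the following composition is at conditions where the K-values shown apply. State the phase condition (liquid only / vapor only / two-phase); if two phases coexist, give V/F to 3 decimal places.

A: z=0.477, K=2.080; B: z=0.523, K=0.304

ΣzᵢKᵢ = 1.151; Σzᵢ/Kᵢ = 1.950.
Both exceed 1, so a two-phase solution exists.
Binary case is linear: z₁(K₁−1)(1+ψ(K₂−1)) + z₂(K₂−1)(1+ψ(K₁−1)) = 0
⇒ ψ = [z₁(K₁−1)+z₂(K₂−1)] / [−(K₁−1)(K₂−1)] = 0.1512/0.7517 = 0.201

two-phase, V/F = 0.201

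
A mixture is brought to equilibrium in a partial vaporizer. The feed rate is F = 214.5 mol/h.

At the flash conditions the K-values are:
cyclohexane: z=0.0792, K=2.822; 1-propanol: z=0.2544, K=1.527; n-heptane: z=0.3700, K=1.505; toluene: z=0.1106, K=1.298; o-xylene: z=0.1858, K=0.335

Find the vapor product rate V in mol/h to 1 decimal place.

V = 190.4 mol/h

Rachford–Rice: g(β) = Σ zᵢ(Kᵢ−1)/(1+β(Kᵢ−1)) = 0.
Check two-phase: ΣzᵢKᵢ = 1.3746 > 1 and Σzᵢ/Kᵢ = 1.0803 > 1, so g(0) = 0.3746 > 0 and g(1) = -0.0803 < 0.
Iterate (Newton) starting at β = 0.58:
  β = 0.5800: g = 0.14433, g' = -0.3849 → β = 0.9550
  β = 0.9550: g = -0.04499, g' = -0.7321 → β = 0.8935
  β = 0.8935: g = -0.00362, g' = -0.6206 → β = 0.8877
  β = 0.8877: g = -0.00003, g' = -0.6118 → β = 0.8876
Converged at β = 0.8876.
Then V = β·F = 0.8876·214.5 = 190.4 mol/h and L = F − V = 24.1 mol/h.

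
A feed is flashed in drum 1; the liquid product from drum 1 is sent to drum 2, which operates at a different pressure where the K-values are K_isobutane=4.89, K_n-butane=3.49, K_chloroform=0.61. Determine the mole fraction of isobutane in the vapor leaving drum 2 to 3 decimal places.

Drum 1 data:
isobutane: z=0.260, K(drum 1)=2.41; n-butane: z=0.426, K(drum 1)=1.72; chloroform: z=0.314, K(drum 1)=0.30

Drum 1:
Let ψ₁ = V/F and solve Σ zᵢ(Kᵢ−1)/(1+ψ₁(Kᵢ−1)) = 0.
g(0) = ΣzᵢKᵢ − 1 = 0.454 and g(1) = 1 − Σzᵢ/Kᵢ = -0.402, so a root lies in (0, 1).
Newton iteration, ψ₁⁰ = 0.39:
  ψ₁ = 0.390: g = 0.1737, g' = -0.641 → ψ₁ = 0.661
  ψ₁ = 0.661: g = -0.0115, g' = -0.773 → ψ₁ = 0.646
Converged at ψ₁ = 0.646.
Drum-1 compositions:
  isobutane: x = 0.136, y = 0.328
  n-butane: x = 0.291, y = 0.500
  chloroform: x = 0.573, y = 0.172
Drum-2 feed = drum-1 liquid: z₂ = (0.1361, 0.2908, 0.5732).
Drum 2:
Rachford–Rice: g(ψ₂) = Σ zᵢ(Kᵢ−1)/(1+ψ₂(Kᵢ−1)) = 0.
Feasibility: ΣzᵢKᵢ = 2.030, Σzᵢ/Kᵢ = 1.051 — both > 1, two phases present.
Newton iteration, ψ₂⁰ = 0.58:
  ψ₂ = 0.580: g = 0.1699, g' = -0.642 → ψ₂ = 0.845
  ψ₂ = 0.845: g = 0.0234, g' = -0.493 → ψ₂ = 0.892
  ψ₂ = 0.892: g = 0.0003, g' = -0.482 → ψ₂ = 0.893
Converged at ψ₂ = 0.893.
  isobutane: x = 0.030, y = 0.149
  n-butane: x = 0.090, y = 0.315
  chloroform: x = 0.879, y = 0.536

y_isobutane (drum 2) = 0.149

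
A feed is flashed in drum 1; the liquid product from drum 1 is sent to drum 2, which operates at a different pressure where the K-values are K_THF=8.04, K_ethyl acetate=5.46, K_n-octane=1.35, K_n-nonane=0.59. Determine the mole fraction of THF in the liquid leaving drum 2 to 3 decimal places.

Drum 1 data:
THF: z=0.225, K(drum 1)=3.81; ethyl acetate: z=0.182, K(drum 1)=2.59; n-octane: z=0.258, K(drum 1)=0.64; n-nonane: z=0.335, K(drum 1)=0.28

x_THF (drum 2) = 0.015

Drum 1:
Let ψ₁ = V/F and solve Σ zᵢ(Kᵢ−1)/(1+ψ₁(Kᵢ−1)) = 0.
g(0) = ΣzᵢKᵢ − 1 = 0.588 and g(1) = 1 − Σzᵢ/Kᵢ = -0.729, so a root lies in (0, 1).
Iterate (Newton) starting at ψ₁ = 0.5:
  ψ₁ = 0.500: g = -0.0660, g' = -0.924 → ψ₁ = 0.429
Converged at ψ₁ = 0.429.
Drum-1 compositions:
  THF: x = 0.102, y = 0.389
  ethyl acetate: x = 0.108, y = 0.280
  n-octane: x = 0.305, y = 0.195
  n-nonane: x = 0.485, y = 0.136
Drum-2 feed = drum-1 liquid: z₂ = (0.1020, 0.1082, 0.3051, 0.4846).
Drum 2:
Let ψ₂ = V/F and solve Σ zᵢ(Kᵢ−1)/(1+ψ₂(Kᵢ−1)) = 0.
Check two-phase: ΣzᵢKᵢ = 2.109 > 1 and Σzᵢ/Kᵢ = 1.080 > 1, so g(0) = 1.109 > 0 and g(1) = -0.080 < 0.
Newton–Raphson from ψ₂ = 0.5:
  ψ₂ = 0.500: g = 0.1493, g' = -0.610 → ψ₂ = 0.745
  ψ₂ = 0.745: g = 0.0254, g' = -0.437 → ψ₂ = 0.803
  ψ₂ = 0.803: g = 0.0005, g' = -0.421 → ψ₂ = 0.804
Converged at ψ₂ = 0.804.
  THF: x = 0.015, y = 0.123
  ethyl acetate: x = 0.024, y = 0.129
  n-octane: x = 0.238, y = 0.321
  n-nonane: x = 0.723, y = 0.427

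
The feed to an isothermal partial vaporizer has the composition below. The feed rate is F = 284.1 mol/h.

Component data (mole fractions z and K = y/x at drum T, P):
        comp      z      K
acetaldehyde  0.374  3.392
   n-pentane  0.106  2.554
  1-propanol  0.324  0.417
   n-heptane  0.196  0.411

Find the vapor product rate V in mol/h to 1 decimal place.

Rachford–Rice: g(V/F) = Σ zᵢ(Kᵢ−1)/(1+V/F(Kᵢ−1)) = 0.
Feasibility: ΣzᵢKᵢ = 1.755, Σzᵢ/Kᵢ = 1.406 — both > 1, two phases present.
Newton–Raphson from V/F = 0.65:
  V/F = 0.650: g = -0.0591, g' = -0.855 → V/F = 0.581
Converged at V/F = 0.581.
Then V = V/F·F = 0.5807·284.1 = 165.0 mol/h and L = F − V = 119.1 mol/h.

V = 165.0 mol/h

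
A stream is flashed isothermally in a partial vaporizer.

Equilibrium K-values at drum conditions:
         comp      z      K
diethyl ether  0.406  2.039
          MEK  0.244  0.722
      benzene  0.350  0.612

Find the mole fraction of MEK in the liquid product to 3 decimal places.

Newton iteration, ψ⁰ = 0.62:
  ψ = 0.620: g = -0.0042, g' = -0.281 → ψ = 0.605
Converged at ψ = 0.605.
Compositions from xᵢ = zᵢ/(1+ψ(Kᵢ−1)), yᵢ = Kᵢxᵢ:
  diethyl ether: x = 0.249, y = 0.508
  MEK: x = 0.293, y = 0.212
  benzene: x = 0.457, y = 0.280

x_MEK = 0.293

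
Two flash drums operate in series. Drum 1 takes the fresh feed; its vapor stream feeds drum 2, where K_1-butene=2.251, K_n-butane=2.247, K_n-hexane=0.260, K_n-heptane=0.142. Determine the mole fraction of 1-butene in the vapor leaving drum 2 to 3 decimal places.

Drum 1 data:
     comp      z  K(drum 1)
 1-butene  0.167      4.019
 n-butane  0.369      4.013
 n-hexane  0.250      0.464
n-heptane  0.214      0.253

Drum 1:
Let ψ₁ = V/F and solve Σ zᵢ(Kᵢ−1)/(1+ψ₁(Kᵢ−1)) = 0.
Feasibility: ΣzᵢKᵢ = 2.322, Σzᵢ/Kᵢ = 1.518 — both > 1, two phases present.
Newton iteration, ψ₁⁰ = 0.5:
  ψ₁ = 0.500: g = 0.2063, g' = -1.213 → ψ₁ = 0.670
  ψ₁ = 0.670: g = 0.0060, g' = -1.188 → ψ₁ = 0.675
Converged at ψ₁ = 0.675.
Drum-1 compositions:
  1-butene: x = 0.055, y = 0.221
  n-butane: x = 0.122, y = 0.488
  n-hexane: x = 0.392, y = 0.182
  n-heptane: x = 0.432, y = 0.109
Drum-2 feed = drum-1 vapor: z₂ = (0.2209, 0.4881, 0.1818, 0.1092).
Drum 2:
Material balance + equilibrium reduce to Σ zᵢ(Kᵢ−1)/(1+ψ₂(Kᵢ−1)) = 0.
Check two-phase: ΣzᵢKᵢ = 1.657 > 1 and Σzᵢ/Kᵢ = 1.784 > 1, so g(0) = 0.657 > 0 and g(1) = -0.784 < 0.
Newton iteration, ψ₂⁰ = 0.43:
  ψ₂ = 0.430: g = 0.2301, g' = -0.884 → ψ₂ = 0.690
  ψ₂ = 0.690: g = -0.0295, g' = -1.219 → ψ₂ = 0.666
  ψ₂ = 0.666: g = -0.0008, g' = -1.155 → ψ₂ = 0.665
Converged at ψ₂ = 0.665.
  1-butene: x = 0.121, y = 0.271
  n-butane: x = 0.267, y = 0.599
  n-hexane: x = 0.358, y = 0.093
  n-heptane: x = 0.255, y = 0.036

y_1-butene (drum 2) = 0.271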